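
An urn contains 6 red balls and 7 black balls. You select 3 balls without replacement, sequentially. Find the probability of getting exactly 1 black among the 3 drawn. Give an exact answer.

105/286

One ordering (black drawn first) has probability 7/13 × 6/12 × 5/11 = 210/1716 = 35/286.
There are C(3,1) = 3 such orderings, each equally likely, so P = 3 × 35/286 = 105/286.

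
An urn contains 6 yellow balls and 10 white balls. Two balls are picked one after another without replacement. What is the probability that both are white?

P(all white) = 10/16 × 9/15 = 90/240 = 3/8.

3/8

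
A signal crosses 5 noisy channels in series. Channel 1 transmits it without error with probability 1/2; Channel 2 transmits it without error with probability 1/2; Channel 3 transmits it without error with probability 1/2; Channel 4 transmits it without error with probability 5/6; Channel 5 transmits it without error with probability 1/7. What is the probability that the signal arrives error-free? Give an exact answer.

5/336

Multiplying along the chain,
P = 1/2 × 1/2 × 1/2 × 5/6 × 1/7 = 5/336.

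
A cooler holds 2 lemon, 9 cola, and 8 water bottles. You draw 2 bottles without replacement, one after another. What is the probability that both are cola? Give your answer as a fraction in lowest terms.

4/19

P(all cola) = 9/19 × 8/18 = 72/342 = 4/19.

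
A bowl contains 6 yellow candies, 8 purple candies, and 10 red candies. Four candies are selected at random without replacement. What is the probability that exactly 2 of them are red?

195/506

One ordering (red drawn first) has probability 10/24 × 9/23 × 14/22 × 13/21 = 16380/255024 = 65/1012.
There are C(4,2) = 6 such orderings, each equally likely, so P = 6 × 65/1012 = 195/506.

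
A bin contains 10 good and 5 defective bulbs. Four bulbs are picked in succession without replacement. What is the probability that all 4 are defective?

1/273

P = 5/15 × 4/14 × 3/13 × 2/12 = 120/32760 = 1/273.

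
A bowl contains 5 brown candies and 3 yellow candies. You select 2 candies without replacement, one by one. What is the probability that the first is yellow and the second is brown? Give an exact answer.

15/56

Multiply the probability of each draw given the previous ones:
P = 3/8 × 5/7 = 15/56.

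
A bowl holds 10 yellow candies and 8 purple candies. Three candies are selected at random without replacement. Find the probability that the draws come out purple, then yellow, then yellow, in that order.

5/34

Each draw changes the counts, so multiply the conditional probabilities along the sequence:
P = 8/18 × 10/17 × 9/16 = 720/4896 = 5/34.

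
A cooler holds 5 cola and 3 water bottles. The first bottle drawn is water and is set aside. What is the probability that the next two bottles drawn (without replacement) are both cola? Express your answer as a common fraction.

After the first draw, 5 of the remaining 7 bottles are cola.
P = 5/7 × 4/6 = 20/42 = 10/21.

10/21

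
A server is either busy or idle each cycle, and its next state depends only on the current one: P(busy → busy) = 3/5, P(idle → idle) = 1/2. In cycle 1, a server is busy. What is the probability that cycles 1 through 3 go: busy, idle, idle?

Cycle 1 is given. For each transition, use the conditional probability from the current state:
P(idle | busy) = 2/5; P(idle | idle) = 1/2.
P = 2/5 × 1/2 = 2/10 = 1/5.

1/5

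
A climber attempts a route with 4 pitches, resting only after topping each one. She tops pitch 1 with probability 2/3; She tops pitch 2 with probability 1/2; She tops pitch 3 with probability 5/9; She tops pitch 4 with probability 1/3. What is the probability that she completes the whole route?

The events are sequential, so multiply the conditional probabilities:
P = 2/3 × 1/2 × 5/9 × 1/3 = 10/162 = 5/81.

5/81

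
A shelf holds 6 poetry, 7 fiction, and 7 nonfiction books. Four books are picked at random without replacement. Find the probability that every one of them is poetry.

P(every draw is poetry) = 6/20 × 5/19 × 4/18 × 3/17 = 360/116280 = 1/323.

1/323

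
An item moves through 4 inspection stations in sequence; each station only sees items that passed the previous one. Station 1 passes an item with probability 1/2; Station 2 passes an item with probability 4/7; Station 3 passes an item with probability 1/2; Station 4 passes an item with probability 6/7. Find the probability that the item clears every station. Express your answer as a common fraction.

6/49

The events are sequential, so multiply the conditional probabilities:
P = 1/2 × 4/7 × 1/2 × 6/7 = 24/196 = 6/49.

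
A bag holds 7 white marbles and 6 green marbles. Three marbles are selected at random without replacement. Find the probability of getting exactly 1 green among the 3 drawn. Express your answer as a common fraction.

One ordering (green drawn first) has probability 6/13 × 7/12 × 6/11 = 252/1716 = 21/143.
There are C(3,1) = 3 such orderings, each equally likely, so P = 3 × 21/143 = 63/143.

63/143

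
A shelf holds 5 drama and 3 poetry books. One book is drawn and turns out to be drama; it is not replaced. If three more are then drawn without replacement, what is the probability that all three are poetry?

1/35

After the first draw, 3 of the remaining 7 books are poetry.
P = 3/7 × 2/6 × 1/5 = 6/210 = 1/35.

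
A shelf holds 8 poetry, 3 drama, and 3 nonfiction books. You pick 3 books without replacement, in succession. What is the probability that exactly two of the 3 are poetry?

One ordering (poetry drawn first) has probability 8/14 × 7/13 × 6/12 = 336/2184 = 2/13.
There are C(3,2) = 3 such orderings, each equally likely, so P = 3 × 2/13 = 6/13.

6/13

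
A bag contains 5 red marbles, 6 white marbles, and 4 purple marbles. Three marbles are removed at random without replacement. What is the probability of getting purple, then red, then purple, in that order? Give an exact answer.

Each draw changes the counts, so multiply the conditional probabilities along the sequence:
P = 4/15 × 5/14 × 3/13 = 60/2730 = 2/91.

2/91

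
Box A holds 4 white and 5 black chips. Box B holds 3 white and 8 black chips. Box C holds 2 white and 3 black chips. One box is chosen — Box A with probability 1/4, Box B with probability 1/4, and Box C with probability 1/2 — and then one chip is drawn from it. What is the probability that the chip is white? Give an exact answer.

751/1980

From Box A: P(white) = 4/9.
From Box B: P(white) = 3/11.
From Box C: P(white) = 2/5.
Total probability = (1/4)(4/9) + (1/4)(3/11) + (1/2)(2/5) = 751/1980.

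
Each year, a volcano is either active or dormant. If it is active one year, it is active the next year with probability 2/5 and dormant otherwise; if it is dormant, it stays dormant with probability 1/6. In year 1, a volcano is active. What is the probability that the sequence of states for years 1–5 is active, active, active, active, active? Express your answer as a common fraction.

Year 1 is given. For each transition, use the conditional probability from the current state:
P(active | active) = 2/5; P(active | active) = 2/5; P(active | active) = 2/5; P(active | active) = 2/5.
P = 2/5 × 2/5 × 2/5 × 2/5 = 16/625.

16/625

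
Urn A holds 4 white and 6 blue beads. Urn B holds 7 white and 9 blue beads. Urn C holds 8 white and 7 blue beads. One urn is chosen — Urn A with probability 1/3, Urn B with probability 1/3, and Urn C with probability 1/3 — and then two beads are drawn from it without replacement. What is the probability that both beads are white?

From Urn A: P(both white) = (4/10)(3/9) = 2/15.
From Urn B: P(both white) = (7/16)(6/15) = 7/40.
From Urn C: P(both white) = (8/15)(7/14) = 4/15.
Total probability = (1/3)(2/15) + (1/3)(7/40) + (1/3)(4/15) = 23/120.

23/120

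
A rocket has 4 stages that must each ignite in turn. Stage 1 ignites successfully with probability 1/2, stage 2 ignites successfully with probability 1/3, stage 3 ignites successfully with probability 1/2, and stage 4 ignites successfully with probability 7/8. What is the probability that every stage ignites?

The events are sequential, so multiply the conditional probabilities:
P = 1/2 × 1/3 × 1/2 × 7/8 = 7/96.

7/96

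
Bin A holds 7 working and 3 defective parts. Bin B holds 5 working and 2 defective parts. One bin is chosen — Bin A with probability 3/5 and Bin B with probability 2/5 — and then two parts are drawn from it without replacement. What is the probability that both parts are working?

From Bin A: P(both working) = (7/10)(6/9) = 7/15.
From Bin B: P(both working) = (5/7)(4/6) = 10/21.
Total probability = (3/5)(7/15) + (2/5)(10/21) = 247/525.

247/525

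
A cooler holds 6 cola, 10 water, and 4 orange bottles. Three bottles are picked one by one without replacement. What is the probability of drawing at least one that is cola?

P(no cola) = 14/20 × 13/19 × 12/18 = 2184/6840 = 91/285.
P(at least one) = 1 − 91/285 = 194/285.

194/285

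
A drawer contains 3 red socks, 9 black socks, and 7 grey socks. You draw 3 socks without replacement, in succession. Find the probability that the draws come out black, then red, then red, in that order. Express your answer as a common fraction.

3/323

Multiply the probability of each draw given the previous ones:
P = 9/19 × 3/18 × 2/17 = 54/5814 = 3/323.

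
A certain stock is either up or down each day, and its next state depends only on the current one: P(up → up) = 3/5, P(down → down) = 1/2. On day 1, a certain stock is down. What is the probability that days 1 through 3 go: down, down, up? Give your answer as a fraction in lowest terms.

Day 1 is given. For each transition, use the conditional probability from the current state:
P(down | down) = 1/2; P(up | down) = 1/2.
P = 1/2 × 1/2 = 1/4.

1/4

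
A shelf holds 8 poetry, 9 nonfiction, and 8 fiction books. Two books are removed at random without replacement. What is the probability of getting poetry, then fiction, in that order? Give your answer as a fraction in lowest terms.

Each draw changes the counts, so multiply the conditional probabilities along the sequence:
P = 8/25 × 8/24 = 64/600 = 8/75.

8/75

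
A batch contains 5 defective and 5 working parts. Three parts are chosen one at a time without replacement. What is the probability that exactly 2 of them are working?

5/12

One ordering (working drawn first) has probability 5/10 × 4/9 × 5/8 = 100/720 = 5/36.
There are C(3,2) = 3 such orderings, each equally likely, so P = 3 × 5/36 = 5/12.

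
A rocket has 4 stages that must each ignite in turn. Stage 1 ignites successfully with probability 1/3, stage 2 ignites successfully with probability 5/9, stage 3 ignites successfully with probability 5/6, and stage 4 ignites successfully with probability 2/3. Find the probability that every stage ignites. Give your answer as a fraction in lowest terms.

Each stage is reached only if all earlier stages succeed, so
P = 1/3 × 5/9 × 5/6 × 2/3 = 50/486 = 25/243.

25/243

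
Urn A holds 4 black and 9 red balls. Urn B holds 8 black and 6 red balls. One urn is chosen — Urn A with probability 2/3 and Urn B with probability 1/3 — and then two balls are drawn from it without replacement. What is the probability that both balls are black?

From Urn A: P(both black) = (4/13)(3/12) = 1/13.
From Urn B: P(both black) = (8/14)(7/13) = 4/13.
Total probability = (2/3)(1/13) + (1/3)(4/13) = 2/13.

2/13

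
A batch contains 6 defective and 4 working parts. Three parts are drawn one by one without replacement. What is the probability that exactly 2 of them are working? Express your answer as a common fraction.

One ordering (working drawn first) has probability 4/10 × 3/9 × 6/8 = 72/720 = 1/10.
There are C(3,2) = 3 such orderings, each equally likely, so P = 3 × 1/10 = 3/10.

3/10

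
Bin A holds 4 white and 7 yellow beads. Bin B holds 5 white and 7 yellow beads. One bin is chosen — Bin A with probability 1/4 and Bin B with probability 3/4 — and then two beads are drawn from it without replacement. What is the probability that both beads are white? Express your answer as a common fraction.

31/220

From Bin A: P(both white) = (4/11)(3/10) = 6/55.
From Bin B: P(both white) = (5/12)(4/11) = 5/33.
Total probability = (1/4)(6/55) + (3/4)(5/33) = 31/220.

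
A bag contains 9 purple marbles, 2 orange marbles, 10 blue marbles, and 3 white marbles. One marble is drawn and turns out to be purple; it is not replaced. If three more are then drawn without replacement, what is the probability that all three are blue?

120/1771

With the first marble removed, 10 blue remain out of 23.
P = 10/23 × 9/22 × 8/21 = 720/10626 = 120/1771.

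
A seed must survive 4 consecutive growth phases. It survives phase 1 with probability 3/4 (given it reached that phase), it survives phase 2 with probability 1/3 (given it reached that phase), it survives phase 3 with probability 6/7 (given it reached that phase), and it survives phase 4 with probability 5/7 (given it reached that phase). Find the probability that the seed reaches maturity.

15/98

The events are sequential, so multiply the conditional probabilities:
P = 3/4 × 1/3 × 6/7 × 5/7 = 90/588 = 15/98.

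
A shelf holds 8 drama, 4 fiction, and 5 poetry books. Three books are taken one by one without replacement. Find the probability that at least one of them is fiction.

197/340

P(no fiction) = 13/17 × 12/16 × 11/15 = 1716/4080 = 143/340.
P(at least one) = 1 − 143/340 = 197/340.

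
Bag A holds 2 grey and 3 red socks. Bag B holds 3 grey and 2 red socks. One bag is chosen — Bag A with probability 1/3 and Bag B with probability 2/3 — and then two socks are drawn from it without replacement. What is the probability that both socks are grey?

7/30

From Bag A: P(both grey) = (2/5)(1/4) = 1/10.
From Bag B: P(both grey) = (3/5)(2/4) = 3/10.
Total probability = (1/3)(1/10) + (2/3)(3/10) = 7/30.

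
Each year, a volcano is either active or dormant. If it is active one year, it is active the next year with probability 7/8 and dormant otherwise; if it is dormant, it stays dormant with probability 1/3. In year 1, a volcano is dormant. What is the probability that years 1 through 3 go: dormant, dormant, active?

Year 1 is given. For each transition, use the conditional probability from the current state:
P(dormant | dormant) = 1/3; P(active | dormant) = 2/3.
P = 1/3 × 2/3 = 2/9.

2/9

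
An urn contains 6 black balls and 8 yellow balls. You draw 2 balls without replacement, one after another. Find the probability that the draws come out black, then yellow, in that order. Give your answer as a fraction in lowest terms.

Multiply the probability of each draw given the previous ones:
P = 6/14 × 8/13 = 48/182 = 24/91.

24/91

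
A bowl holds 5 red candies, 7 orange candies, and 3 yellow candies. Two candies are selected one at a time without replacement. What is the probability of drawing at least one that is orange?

11/15

P(no orange) = 8/15 × 7/14 = 56/210 = 4/15.
P(at least one) = 1 − 4/15 = 11/15.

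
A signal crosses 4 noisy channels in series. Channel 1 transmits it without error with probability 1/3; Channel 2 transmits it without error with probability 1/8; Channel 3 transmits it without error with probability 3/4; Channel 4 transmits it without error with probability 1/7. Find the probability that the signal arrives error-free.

The events are sequential, so multiply the conditional probabilities:
P = 1/3 × 1/8 × 3/4 × 1/7 = 3/672 = 1/224.

1/224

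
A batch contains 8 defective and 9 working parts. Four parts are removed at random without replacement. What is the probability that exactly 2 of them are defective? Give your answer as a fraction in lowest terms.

36/85

One ordering (defective drawn first) has probability 8/17 × 7/16 × 9/15 × 8/14 = 4032/57120 = 6/85.
There are C(4,2) = 6 such orderings, each equally likely, so P = 6 × 6/85 = 36/85.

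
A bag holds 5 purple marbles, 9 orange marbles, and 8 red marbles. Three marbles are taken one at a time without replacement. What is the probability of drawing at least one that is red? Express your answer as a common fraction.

42/55

P(no red) = 14/22 × 13/21 × 12/20 = 2184/9240 = 13/55.
P(at least one) = 1 − 13/55 = 42/55.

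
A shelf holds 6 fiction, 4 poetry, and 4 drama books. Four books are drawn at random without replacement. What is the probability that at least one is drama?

P(no drama) = 10/14 × 9/13 × 8/12 × 7/11 = 5040/24024 = 30/143.
P(at least one) = 1 − 30/143 = 113/143.

113/143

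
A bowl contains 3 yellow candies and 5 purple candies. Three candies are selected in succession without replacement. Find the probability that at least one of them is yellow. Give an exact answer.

23/28

P(no yellow) = 5/8 × 4/7 × 3/6 = 60/336 = 5/28.
P(at least one) = 1 − 5/28 = 23/28.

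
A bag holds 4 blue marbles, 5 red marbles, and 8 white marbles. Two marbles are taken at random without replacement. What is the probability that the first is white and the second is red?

5/34

Chain rule:
P = 8/17 × 5/16 = 40/272 = 5/34.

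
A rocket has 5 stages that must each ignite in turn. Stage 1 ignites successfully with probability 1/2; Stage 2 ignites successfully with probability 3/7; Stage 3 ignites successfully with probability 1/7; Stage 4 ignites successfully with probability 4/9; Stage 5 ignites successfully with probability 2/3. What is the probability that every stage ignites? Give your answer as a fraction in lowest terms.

4/441

Multiplying along the chain,
P = 1/2 × 3/7 × 1/7 × 4/9 × 2/3 = 24/2646 = 4/441.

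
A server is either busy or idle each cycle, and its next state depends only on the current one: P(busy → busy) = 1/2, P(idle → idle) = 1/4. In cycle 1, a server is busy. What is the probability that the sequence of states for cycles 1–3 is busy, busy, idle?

Cycle 1 is given. For each transition, use the conditional probability from the current state:
P(busy | busy) = 1/2; P(idle | busy) = 1/2.
P = 1/2 × 1/2 = 1/4.

1/4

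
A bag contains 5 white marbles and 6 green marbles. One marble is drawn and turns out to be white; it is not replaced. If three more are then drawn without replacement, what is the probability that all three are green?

After the first draw, 6 of the remaining 10 marbles are green.
P = 6/10 × 5/9 × 4/8 = 120/720 = 1/6.

1/6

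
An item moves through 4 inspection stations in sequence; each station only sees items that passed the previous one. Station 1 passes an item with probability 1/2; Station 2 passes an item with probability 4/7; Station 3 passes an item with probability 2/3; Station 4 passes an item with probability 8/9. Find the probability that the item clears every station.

Multiplying along the chain,
P = 1/2 × 4/7 × 2/3 × 8/9 = 64/378 = 32/189.

32/189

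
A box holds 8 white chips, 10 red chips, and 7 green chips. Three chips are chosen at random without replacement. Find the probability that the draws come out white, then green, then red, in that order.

Multiply the probability of each draw given the previous ones:
P = 8/25 × 7/24 × 10/23 = 560/13800 = 14/345.

14/345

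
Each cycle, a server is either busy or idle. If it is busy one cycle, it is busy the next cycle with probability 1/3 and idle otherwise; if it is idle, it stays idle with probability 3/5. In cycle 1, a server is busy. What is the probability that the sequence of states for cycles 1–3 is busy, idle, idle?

Cycle 1 is given. For each transition, use the conditional probability from the current state:
P(idle | busy) = 2/3; P(idle | idle) = 3/5.
P = 2/3 × 3/5 = 6/15 = 2/5.

2/5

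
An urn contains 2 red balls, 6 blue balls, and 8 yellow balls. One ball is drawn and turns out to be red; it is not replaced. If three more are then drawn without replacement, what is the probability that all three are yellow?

8/65

With the first ball removed, 8 yellow remain out of 15.
P = 8/15 × 7/14 × 6/13 = 336/2730 = 8/65.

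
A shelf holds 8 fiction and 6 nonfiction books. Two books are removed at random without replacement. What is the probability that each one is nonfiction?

15/91

P(all nonfiction) = 6/14 × 5/13 = 30/182 = 15/91.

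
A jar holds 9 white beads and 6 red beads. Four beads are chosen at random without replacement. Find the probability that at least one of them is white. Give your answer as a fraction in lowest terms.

90/91

P(no white) = 6/15 × 5/14 × 4/13 × 3/12 = 360/32760 = 1/91.
P(at least one) = 1 − 1/91 = 90/91.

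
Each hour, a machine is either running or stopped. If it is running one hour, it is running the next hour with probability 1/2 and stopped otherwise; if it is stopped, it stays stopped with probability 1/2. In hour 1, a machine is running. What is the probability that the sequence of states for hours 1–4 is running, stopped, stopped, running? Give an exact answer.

1/8

Hour 1 is given. For each transition, use the conditional probability from the current state:
P(stopped | running) = 1/2; P(stopped | stopped) = 1/2; P(running | stopped) = 1/2.
P = 1/2 × 1/2 × 1/2 = 1/8.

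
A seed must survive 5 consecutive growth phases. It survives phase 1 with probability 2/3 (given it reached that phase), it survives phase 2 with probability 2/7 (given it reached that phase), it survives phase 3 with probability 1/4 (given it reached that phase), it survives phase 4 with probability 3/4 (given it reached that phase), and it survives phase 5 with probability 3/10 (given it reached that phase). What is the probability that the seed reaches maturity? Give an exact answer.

3/280

The events are sequential, so multiply the conditional probabilities:
P = 2/3 × 2/7 × 1/4 × 3/4 × 3/10 = 36/3360 = 3/280.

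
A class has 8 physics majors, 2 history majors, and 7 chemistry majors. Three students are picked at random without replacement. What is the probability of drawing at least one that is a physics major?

149/170

P(no physics majors) = 9/17 × 8/16 × 7/15 = 504/4080 = 21/170.
P(at least one) = 1 − 21/170 = 149/170.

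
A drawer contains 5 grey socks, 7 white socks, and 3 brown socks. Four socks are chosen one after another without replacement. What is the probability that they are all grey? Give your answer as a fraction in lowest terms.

1/273

P = 5/15 × 4/14 × 3/13 × 2/12 = 120/32760 = 1/273.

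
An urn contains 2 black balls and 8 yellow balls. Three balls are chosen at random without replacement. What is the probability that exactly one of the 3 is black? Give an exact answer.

One ordering (black drawn first) has probability 2/10 × 8/9 × 7/8 = 112/720 = 7/45.
There are C(3,1) = 3 such orderings, each equally likely, so P = 3 × 7/45 = 7/15.

7/15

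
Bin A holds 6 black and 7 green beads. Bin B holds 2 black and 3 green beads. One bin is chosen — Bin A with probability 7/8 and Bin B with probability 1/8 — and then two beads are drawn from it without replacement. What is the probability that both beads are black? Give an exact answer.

From Bin A: P(both black) = (6/13)(5/12) = 5/26.
From Bin B: P(both black) = (2/5)(1/4) = 1/10.
Total probability = (7/8)(5/26) + (1/8)(1/10) = 47/260.

47/260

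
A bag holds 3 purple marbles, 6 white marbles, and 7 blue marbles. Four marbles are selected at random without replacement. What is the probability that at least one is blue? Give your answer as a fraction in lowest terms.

121/130

P(no blue) = 9/16 × 8/15 × 7/14 × 6/13 = 3024/43680 = 9/130.
P(at least one) = 1 − 9/130 = 121/130.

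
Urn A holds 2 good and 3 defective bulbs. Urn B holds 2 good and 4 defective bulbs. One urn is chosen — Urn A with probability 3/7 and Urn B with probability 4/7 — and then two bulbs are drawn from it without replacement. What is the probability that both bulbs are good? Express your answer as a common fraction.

From Urn A: P(both good) = (2/5)(1/4) = 1/10.
From Urn B: P(both good) = (2/6)(1/5) = 1/15.
Total probability = (3/7)(1/10) + (4/7)(1/15) = 17/210.

17/210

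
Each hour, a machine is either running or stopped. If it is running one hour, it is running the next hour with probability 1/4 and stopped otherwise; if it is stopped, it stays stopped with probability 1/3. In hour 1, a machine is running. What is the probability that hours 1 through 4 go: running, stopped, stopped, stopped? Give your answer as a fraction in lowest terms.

1/12

Hour 1 is given. For each transition, use the conditional probability from the current state:
P(stopped | running) = 3/4; P(stopped | stopped) = 1/3; P(stopped | stopped) = 1/3.
P = 3/4 × 1/3 × 1/3 = 3/36 = 1/12.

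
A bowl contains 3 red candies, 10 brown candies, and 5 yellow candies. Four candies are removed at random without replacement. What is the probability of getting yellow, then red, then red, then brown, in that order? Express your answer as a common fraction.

5/1224

Each draw changes the counts, so multiply the conditional probabilities along the sequence:
P = 5/18 × 3/17 × 2/16 × 10/15 = 300/73440 = 5/1224.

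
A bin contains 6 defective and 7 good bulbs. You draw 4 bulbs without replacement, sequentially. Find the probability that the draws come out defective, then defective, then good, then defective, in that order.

7/143

Chain rule:
P = 6/13 × 5/12 × 7/11 × 4/10 = 840/17160 = 7/143.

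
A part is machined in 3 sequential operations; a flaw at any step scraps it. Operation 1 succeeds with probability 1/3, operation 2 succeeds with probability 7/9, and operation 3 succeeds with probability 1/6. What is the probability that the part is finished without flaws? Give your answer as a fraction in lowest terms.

Multiplying along the chain,
P = 1/3 × 7/9 × 1/6 = 7/162.

7/162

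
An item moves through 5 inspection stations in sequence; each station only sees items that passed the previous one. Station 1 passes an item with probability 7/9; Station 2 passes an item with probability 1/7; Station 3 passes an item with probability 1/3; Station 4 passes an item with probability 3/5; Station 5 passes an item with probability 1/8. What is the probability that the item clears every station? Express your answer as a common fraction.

1/360

Multiplying along the chain,
P = 7/9 × 1/7 × 1/3 × 3/5 × 1/8 = 21/7560 = 1/360.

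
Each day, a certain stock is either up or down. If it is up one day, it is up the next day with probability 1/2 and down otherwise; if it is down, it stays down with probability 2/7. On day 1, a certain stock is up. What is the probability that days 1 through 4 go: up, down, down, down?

Day 1 is given. For each transition, use the conditional probability from the current state:
P(down | up) = 1/2; P(down | down) = 2/7; P(down | down) = 2/7.
P = 1/2 × 2/7 × 2/7 = 4/98 = 2/49.

2/49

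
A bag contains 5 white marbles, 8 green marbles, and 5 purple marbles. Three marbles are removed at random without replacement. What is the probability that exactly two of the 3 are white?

65/408

One ordering (white drawn first) has probability 5/18 × 4/17 × 13/16 = 260/4896 = 65/1224.
There are C(3,2) = 3 such orderings, each equally likely, so P = 3 × 65/1224 = 65/408.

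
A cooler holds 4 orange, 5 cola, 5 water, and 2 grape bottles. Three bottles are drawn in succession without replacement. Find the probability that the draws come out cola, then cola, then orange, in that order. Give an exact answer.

Multiply the probability of each draw given the previous ones:
P = 5/16 × 4/15 × 4/14 = 80/3360 = 1/42.

1/42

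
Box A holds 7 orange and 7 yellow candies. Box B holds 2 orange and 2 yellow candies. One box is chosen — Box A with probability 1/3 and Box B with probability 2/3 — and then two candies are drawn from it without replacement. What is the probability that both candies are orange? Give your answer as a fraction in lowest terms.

From Box A: P(both orange) = (7/14)(6/13) = 3/13.
From Box B: P(both orange) = (2/4)(1/3) = 1/6.
Total probability = (1/3)(3/13) + (2/3)(1/6) = 22/117.

22/117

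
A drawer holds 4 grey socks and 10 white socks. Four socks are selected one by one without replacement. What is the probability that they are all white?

30/143

P(every draw is white) = 10/14 × 9/13 × 8/12 × 7/11 = 5040/24024 = 30/143.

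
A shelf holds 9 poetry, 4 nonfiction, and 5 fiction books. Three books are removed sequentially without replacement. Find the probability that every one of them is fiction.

P = 5/18 × 4/17 × 3/16 = 60/4896 = 5/408.

5/408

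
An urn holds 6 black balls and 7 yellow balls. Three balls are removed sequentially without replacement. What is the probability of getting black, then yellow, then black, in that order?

35/286

Each draw changes the counts, so multiply the conditional probabilities along the sequence:
P = 6/13 × 7/12 × 5/11 = 210/1716 = 35/286.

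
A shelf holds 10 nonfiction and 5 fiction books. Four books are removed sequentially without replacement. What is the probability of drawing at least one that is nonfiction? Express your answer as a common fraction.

272/273

P(no nonfiction) = 5/15 × 4/14 × 3/13 × 2/12 = 120/32760 = 1/273.
P(at least one) = 1 − 1/273 = 272/273.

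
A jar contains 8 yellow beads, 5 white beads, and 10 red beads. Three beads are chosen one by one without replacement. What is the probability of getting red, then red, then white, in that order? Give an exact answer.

75/1771

Multiply the probability of each draw given the previous ones:
P = 10/23 × 9/22 × 5/21 = 450/10626 = 75/1771.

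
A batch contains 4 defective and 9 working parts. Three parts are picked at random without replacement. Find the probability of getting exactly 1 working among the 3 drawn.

One ordering (working drawn first) has probability 9/13 × 4/12 × 3/11 = 108/1716 = 9/143.
There are C(3,1) = 3 such orderings, each equally likely, so P = 3 × 9/143 = 27/143.

27/143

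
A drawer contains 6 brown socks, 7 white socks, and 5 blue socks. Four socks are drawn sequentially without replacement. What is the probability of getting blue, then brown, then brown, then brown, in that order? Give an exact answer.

5/612

Multiply the probability of each draw given the previous ones:
P = 5/18 × 6/17 × 5/16 × 4/15 = 600/73440 = 5/612.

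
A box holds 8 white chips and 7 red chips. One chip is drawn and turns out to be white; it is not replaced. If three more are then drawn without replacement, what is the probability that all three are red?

5/52

After the first draw, 7 of the remaining 14 chips are red.
P = 7/14 × 6/13 × 5/12 = 210/2184 = 5/52.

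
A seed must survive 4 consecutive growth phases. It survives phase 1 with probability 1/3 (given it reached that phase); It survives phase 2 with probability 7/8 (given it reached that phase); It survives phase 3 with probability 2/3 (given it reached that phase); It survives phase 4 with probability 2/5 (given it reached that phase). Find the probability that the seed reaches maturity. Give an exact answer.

Multiplying along the chain,
P = 1/3 × 7/8 × 2/3 × 2/5 = 28/360 = 7/90.

7/90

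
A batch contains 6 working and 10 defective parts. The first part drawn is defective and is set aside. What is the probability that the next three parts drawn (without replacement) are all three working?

After the first draw, 6 of the remaining 15 parts are working.
P = 6/15 × 5/14 × 4/13 = 120/2730 = 4/91.

4/91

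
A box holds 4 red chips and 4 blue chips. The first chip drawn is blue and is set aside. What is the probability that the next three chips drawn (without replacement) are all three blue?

1/35

With the first chip removed, 3 blue remain out of 7.
P = 3/7 × 2/6 × 1/5 = 6/210 = 1/35.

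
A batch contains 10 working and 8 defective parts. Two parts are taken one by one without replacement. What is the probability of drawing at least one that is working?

P(no working) = 8/18 × 7/17 = 56/306 = 28/153.
P(at least one) = 1 − 28/153 = 125/153.

125/153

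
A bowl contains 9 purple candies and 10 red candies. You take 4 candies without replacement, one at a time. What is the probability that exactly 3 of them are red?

One ordering (red drawn first) has probability 10/19 × 9/18 × 8/17 × 9/16 = 6480/93024 = 45/646.
There are C(4,3) = 4 such orderings, each equally likely, so P = 4 × 45/646 = 90/323.

90/323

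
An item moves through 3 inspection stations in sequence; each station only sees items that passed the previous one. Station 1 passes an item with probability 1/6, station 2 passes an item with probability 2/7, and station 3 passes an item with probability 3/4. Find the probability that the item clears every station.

1/28

The events are sequential, so multiply the conditional probabilities:
P = 1/6 × 2/7 × 3/4 = 6/168 = 1/28.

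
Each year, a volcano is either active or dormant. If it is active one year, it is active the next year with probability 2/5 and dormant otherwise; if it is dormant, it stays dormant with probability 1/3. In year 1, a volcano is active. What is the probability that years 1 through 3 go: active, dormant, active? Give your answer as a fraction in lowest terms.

2/5

Year 1 is given. For each transition, use the conditional probability from the current state:
P(dormant | active) = 3/5; P(active | dormant) = 2/3.
P = 3/5 × 2/3 = 6/15 = 2/5.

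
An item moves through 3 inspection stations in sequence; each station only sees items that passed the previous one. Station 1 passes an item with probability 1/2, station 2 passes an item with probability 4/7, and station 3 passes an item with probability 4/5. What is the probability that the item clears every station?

8/35

The events are sequential, so multiply the conditional probabilities:
P = 1/2 × 4/7 × 4/5 = 16/70 = 8/35.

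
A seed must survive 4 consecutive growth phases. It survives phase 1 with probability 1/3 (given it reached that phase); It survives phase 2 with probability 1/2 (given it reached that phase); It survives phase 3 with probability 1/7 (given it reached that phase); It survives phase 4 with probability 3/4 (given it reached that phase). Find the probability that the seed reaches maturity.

1/56

The events are sequential, so multiply the conditional probabilities:
P = 1/3 × 1/2 × 1/7 × 3/4 = 3/168 = 1/56.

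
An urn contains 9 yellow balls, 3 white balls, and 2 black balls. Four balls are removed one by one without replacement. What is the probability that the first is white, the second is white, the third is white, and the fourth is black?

1/2002

Each draw changes the counts, so multiply the conditional probabilities along the sequence:
P = 3/14 × 2/13 × 1/12 × 2/11 = 12/24024 = 1/2002.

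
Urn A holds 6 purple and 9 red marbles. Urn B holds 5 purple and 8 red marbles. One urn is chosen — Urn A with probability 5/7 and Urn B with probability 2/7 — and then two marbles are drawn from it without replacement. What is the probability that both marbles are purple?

265/1911

From Urn A: P(both purple) = (6/15)(5/14) = 1/7.
From Urn B: P(both purple) = (5/13)(4/12) = 5/39.
Total probability = (5/7)(1/7) + (2/7)(5/39) = 265/1911.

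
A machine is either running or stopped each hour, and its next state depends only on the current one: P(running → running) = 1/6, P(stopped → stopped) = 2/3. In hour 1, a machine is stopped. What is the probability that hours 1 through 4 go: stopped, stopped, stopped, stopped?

8/27

Hour 1 is given. For each transition, use the conditional probability from the current state:
P(stopped | stopped) = 2/3; P(stopped | stopped) = 2/3; P(stopped | stopped) = 2/3.
P = 2/3 × 2/3 × 2/3 = 8/27.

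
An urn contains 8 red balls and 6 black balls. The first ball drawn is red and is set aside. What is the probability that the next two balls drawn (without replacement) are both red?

7/26

After the first draw, 7 of the remaining 13 balls are red.
P = 7/13 × 6/12 = 42/156 = 7/26.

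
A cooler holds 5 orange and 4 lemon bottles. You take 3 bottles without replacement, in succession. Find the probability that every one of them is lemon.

P(every draw is lemon) = 4/9 × 3/8 × 2/7 = 24/504 = 1/21.

1/21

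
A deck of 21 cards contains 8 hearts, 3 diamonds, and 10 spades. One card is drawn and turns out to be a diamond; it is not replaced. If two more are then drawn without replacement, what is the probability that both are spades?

After the first draw, 10 of the remaining 20 cards are spades.
P = 10/20 × 9/19 = 90/380 = 9/38.

9/38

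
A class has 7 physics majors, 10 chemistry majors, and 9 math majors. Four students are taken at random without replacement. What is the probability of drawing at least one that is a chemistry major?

P(no chemistry majors) = 16/26 × 15/25 × 14/24 × 13/23 = 43680/358800 = 14/115.
P(at least one) = 1 − 14/115 = 101/115.

101/115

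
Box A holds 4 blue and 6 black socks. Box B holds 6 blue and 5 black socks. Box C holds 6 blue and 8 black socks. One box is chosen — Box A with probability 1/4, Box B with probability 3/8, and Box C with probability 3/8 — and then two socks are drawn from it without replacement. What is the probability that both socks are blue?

From Box A: P(both blue) = (4/10)(3/9) = 2/15.
From Box B: P(both blue) = (6/11)(5/10) = 3/11.
From Box C: P(both blue) = (6/14)(5/13) = 15/91.
Total probability = (1/4)(2/15) + (3/8)(3/11) + (3/8)(15/91) = 11857/60060.

11857/60060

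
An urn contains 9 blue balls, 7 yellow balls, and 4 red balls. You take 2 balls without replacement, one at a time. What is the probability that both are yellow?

P(every draw is yellow) = 7/20 × 6/19 = 42/380 = 21/190.

21/190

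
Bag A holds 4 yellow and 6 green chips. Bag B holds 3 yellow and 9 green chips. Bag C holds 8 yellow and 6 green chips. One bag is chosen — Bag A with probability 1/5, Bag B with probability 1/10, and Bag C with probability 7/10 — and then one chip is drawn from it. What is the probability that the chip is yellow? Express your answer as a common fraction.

From Bag A: P(yellow) = 4/10.
From Bag B: P(yellow) = 3/12.
From Bag C: P(yellow) = 8/14.
Total probability = (1/5)(4/10) + (1/10)(3/12) + (7/10)(8/14) = 101/200.

101/200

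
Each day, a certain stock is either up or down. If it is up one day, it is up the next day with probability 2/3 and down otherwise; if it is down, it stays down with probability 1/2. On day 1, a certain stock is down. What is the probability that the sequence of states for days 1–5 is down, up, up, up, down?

2/27

Day 1 is given. For each transition, use the conditional probability from the current state:
P(up | down) = 1/2; P(up | up) = 2/3; P(up | up) = 2/3; P(down | up) = 1/3.
P = 1/2 × 2/3 × 2/3 × 1/3 = 4/54 = 2/27.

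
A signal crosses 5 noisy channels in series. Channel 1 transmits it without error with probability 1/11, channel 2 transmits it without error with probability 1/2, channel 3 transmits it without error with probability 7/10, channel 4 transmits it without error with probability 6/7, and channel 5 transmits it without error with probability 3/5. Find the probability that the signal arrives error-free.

Each stage is reached only if all earlier stages succeed, so
P = 1/11 × 1/2 × 7/10 × 6/7 × 3/5 = 126/7700 = 9/550.

9/550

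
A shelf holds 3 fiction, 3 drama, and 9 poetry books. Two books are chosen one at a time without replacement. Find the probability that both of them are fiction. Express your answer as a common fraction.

P = 3/15 × 2/14 = 6/210 = 1/35.

1/35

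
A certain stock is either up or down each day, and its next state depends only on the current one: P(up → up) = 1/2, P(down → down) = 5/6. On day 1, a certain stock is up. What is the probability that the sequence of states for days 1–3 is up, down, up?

Day 1 is given. For each transition, use the conditional probability from the current state:
P(down | up) = 1/2; P(up | down) = 1/6.
P = 1/2 × 1/6 = 1/12.

1/12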